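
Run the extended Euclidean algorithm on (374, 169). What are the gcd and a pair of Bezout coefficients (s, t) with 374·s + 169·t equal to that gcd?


Euclidean algorithm on (374, 169) — divide until remainder is 0:
  374 = 2 · 169 + 36
  169 = 4 · 36 + 25
  36 = 1 · 25 + 11
  25 = 2 · 11 + 3
  11 = 3 · 3 + 2
  3 = 1 · 2 + 1
  2 = 2 · 1 + 0
gcd(374, 169) = 1.
Track Bezout coefficients alongside the remainders: start with r₀ = 374 = a·1 + b·0 (s = 1, t = 0) and r₁ = 169 = a·0 + b·1 (s = 0, t = 1); each new remainder r_{k+1} = r_{k-1} − q_k·r_k inherits s_{k+1} = s_{k-1} − q_k·s_k, t_{k+1} = t_{k-1} − q_k·t_k, so r_k = a·s_k + b·t_k at every step:
  q = 2: r = 36, s = 1 − 2·0 = 1, t = 0 − 2·1 = -2  (check: 374·1 + 169·(-2) = 36)
  q = 4: r = 25, s = 0 − 4·1 = -4, t = 1 − 4·(-2) = 9  (check: 374·(-4) + 169·9 = 25)
  q = 1: r = 11, s = 1 − 1·(-4) = 5, t = -2 − 1·9 = -11  (check: 374·5 + 169·(-11) = 11)
  q = 2: r = 3, s = -4 − 2·5 = -14, t = 9 − 2·(-11) = 31  (check: 374·(-14) + 169·31 = 3)
  q = 3: r = 2, s = 5 − 3·(-14) = 47, t = -11 − 3·31 = -104  (check: 374·47 + 169·(-104) = 2)
  q = 1: r = 1, s = -14 − 1·47 = -61, t = 31 − 1·(-104) = 135  (check: 374·(-61) + 169·135 = 1)
The row with r = 1 (the gcd) gives the Bezout coefficients s = -61, t = 135.
Result: 374 · (-61) + 169 · (135) = 1.

gcd(374, 169) = 1; s = -61, t = 135 (check: 374·(-61) + 169·135 = 1).


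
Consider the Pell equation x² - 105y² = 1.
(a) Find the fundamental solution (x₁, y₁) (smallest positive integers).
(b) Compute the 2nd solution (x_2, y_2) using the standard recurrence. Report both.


Step 1: Find the fundamental solution (x₁, y₁) of x² - 105y² = 1.
  Expand √105 as a continued fraction. a₀ = ⌊√105⌋ = 10; iterate m_{k+1} = d_k·a_k − m_k, d_{k+1} = (105 − m_{k+1}²)/d_k, a_{k+1} = ⌊(a₀ + m_{k+1})/d_{k+1}⌋ (starting m₀ = 0, d₀ = 1), with convergents p_k = a_k·p_{k-1} + p_{k-2}, q_k = a_k·q_{k-1} + q_{k-2} (p₋₁ = 1, q₋₁ = 0):
  k = 0: a₀ = 10; p₀/q₀ = 10/1; p₀² − 105·q₀² = 100 − 105 = -5.
  k = 1: m = 10, d = 5, a = ⌊(10 + 10)/5⌋ = 4; p/q = (4·10 + 1)/(4·1 + 0) = 41/4; p² − 105·q² = 1681 − 1680 = 1.
  The first convergent with p² − 105·q² = 1 gives the fundamental solution (x₁, y₁) = (41, 4).
Step 2: Apply the recurrence (x_{n+1}, y_{n+1}) = (x₁x_n + 105y₁y_n, x₁y_n + y₁x_n) repeatedly.
  From (x_1, y_1) = (41, 4): x_2 = 41·41 + 105·4·4 = 3361; y_2 = 41·4 + 4·41 = 328.
Step 3: Verify x_2² - 105·y_2² = 11296321 - 11296320 = 1 (should be 1). ✓

(x_1, y_1) = (41, 4); (x_2, y_2) = (3361, 328).


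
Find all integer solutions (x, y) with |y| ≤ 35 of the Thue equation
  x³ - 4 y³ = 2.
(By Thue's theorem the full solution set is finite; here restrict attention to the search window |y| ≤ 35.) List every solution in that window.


The equation is x³ - 4y³ = 2. For fixed y, x³ = 4·y³ + 2, so a solution requires the RHS to be a perfect cube.
Strategy: iterate y from -35 to 35, compute RHS = 4·y³ + 2, and check whether it is a (positive or negative) perfect cube.
Check small values of y:
  y = 0: RHS = 2 is not a perfect cube.
  y = 1: RHS = 6 is not a perfect cube.
  y = -1: RHS = -2 is not a perfect cube.
  y = 2: RHS = 34 is not a perfect cube.
  y = -2: RHS = -30 is not a perfect cube.
  y = 3: RHS = 110 is not a perfect cube.
  y = -3: RHS = -106 is not a perfect cube.
Continuing the search up to |y| = 35 finds no solutions either.
No (x, y) in the scanned range satisfies the equation.

No integer solutions with |y| ≤ 35.


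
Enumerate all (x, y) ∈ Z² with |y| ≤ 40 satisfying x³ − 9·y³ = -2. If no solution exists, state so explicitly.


The equation is x³ - 9y³ = -2. For fixed y, x³ = 9·y³ − 2, so a solution requires the RHS to be a perfect cube.
Strategy: iterate y from -40 to 40, compute RHS = 9·y³ − 2, and check whether it is a (positive or negative) perfect cube.
Check small values of y:
  y = 0: RHS = -2 is not a perfect cube.
  y = 1: RHS = 7 is not a perfect cube.
  y = -1: RHS = -11 is not a perfect cube.
  y = 2: RHS = 70 is not a perfect cube.
  y = -2: RHS = -74 is not a perfect cube.
  y = 3: RHS = 241 is not a perfect cube.
  y = -3: RHS = -245 is not a perfect cube.
Continuing the search up to |y| = 40 finds no solutions either.
No (x, y) in the scanned range satisfies the equation.

No integer solutions with |y| ≤ 40.


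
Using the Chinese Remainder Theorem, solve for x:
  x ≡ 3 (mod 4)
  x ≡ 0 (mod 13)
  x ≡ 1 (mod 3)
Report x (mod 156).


Moduli 4, 13, 3 are pairwise coprime; by CRT there is a unique solution modulo M = 4 · 13 · 3 = 156.
Solve pairwise, accumulating the modulus:
  Start with x ≡ 3 (mod 4).
  Combine with x ≡ 0 (mod 13): since gcd(4, 13) = 1, we get a unique residue mod 52.
    Write x = 3 + 4·t and substitute into x ≡ 0 (mod 13): 4·t ≡ 0 − 3 = -3 (mod 13).
    Reduce coefficients mod 13: 4·t ≡ 10 (mod 13).
    The inverse of 4 mod 13 is 10 (since 4·10 = 40 = 3·13 + 1), so t ≡ 10·10 = 100 ≡ 9 (mod 13).
    Then x = 3 + 4·9 = 39, valid modulo lcm(4, 13) = 52: x ≡ 39 (mod 52).
  Combine with x ≡ 1 (mod 3): since gcd(52, 3) = 1, we get a unique residue mod 156.
    Write x = 39 + 52·t and substitute into x ≡ 1 (mod 3): 52·t ≡ 1 − 39 = -38 (mod 3).
    Reduce coefficients mod 3: 1·t ≡ 1 (mod 3).
    So t ≡ 1 (mod 3).
    Then x = 39 + 52·1 = 91, valid modulo lcm(52, 3) = 156: x ≡ 91 (mod 156).
Verify: 91 mod 4 = 3 ✓, 91 mod 13 = 0 ✓, 91 mod 3 = 1 ✓.

x ≡ 91 (mod 156).


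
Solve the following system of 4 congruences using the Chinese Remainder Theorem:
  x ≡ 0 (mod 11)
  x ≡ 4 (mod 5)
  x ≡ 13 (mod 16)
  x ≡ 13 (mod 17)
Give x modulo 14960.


Product of moduli M = 11 · 5 · 16 · 17 = 14960.
Merge one congruence at a time:
  Start: x ≡ 0 (mod 11).
  Combine with x ≡ 4 (mod 5); new modulus lcm = 55.
    Write x = 0 + 11·t and substitute into x ≡ 4 (mod 5): 11·t ≡ 4 − 0 = 4 (mod 5).
    Reduce coefficients mod 5: 1·t ≡ 4 (mod 5).
    So t ≡ 4 (mod 5).
    Then x = 0 + 11·4 = 44, valid modulo lcm(11, 5) = 55: x ≡ 44 (mod 55).
  Combine with x ≡ 13 (mod 16); new modulus lcm = 880.
    Write x = 44 + 55·t and substitute into x ≡ 13 (mod 16): 55·t ≡ 13 − 44 = -31 (mod 16).
    Reduce coefficients mod 16: 7·t ≡ 1 (mod 16).
    The inverse of 7 mod 16 is 7 (since 7·7 = 49 = 3·16 + 1), so t ≡ 7·1 = 7 ≡ 7 (mod 16).
    Then x = 44 + 55·7 = 429, valid modulo lcm(55, 16) = 880: x ≡ 429 (mod 880).
  Combine with x ≡ 13 (mod 17); new modulus lcm = 14960.
    Write x = 429 + 880·t and substitute into x ≡ 13 (mod 17): 880·t ≡ 13 − 429 = -416 (mod 17).
    Reduce coefficients mod 17: 13·t ≡ 9 (mod 17).
    The inverse of 13 mod 17 is 4 (since 13·4 = 52 = 3·17 + 1), so t ≡ 4·9 = 36 ≡ 2 (mod 17).
    Then x = 429 + 880·2 = 2189, valid modulo lcm(880, 17) = 14960: x ≡ 2189 (mod 14960).
Verify against each original: 2189 mod 11 = 0, 2189 mod 5 = 4, 2189 mod 16 = 13, 2189 mod 17 = 13.

x ≡ 2189 (mod 14960).


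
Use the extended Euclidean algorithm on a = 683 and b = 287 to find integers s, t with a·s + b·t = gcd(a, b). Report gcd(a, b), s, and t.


Euclidean algorithm on (683, 287) — divide until remainder is 0:
  683 = 2 · 287 + 109
  287 = 2 · 109 + 69
  109 = 1 · 69 + 40
  69 = 1 · 40 + 29
  40 = 1 · 29 + 11
  29 = 2 · 11 + 7
  11 = 1 · 7 + 4
  7 = 1 · 4 + 3
  4 = 1 · 3 + 1
  3 = 3 · 1 + 0
gcd(683, 287) = 1.
Track Bezout coefficients alongside the remainders: start with r₀ = 683 = a·1 + b·0 (s = 1, t = 0) and r₁ = 287 = a·0 + b·1 (s = 0, t = 1); each new remainder r_{k+1} = r_{k-1} − q_k·r_k inherits s_{k+1} = s_{k-1} − q_k·s_k, t_{k+1} = t_{k-1} − q_k·t_k, so r_k = a·s_k + b·t_k at every step:
  q = 2: r = 109, s = 1 − 2·0 = 1, t = 0 − 2·1 = -2  (check: 683·1 + 287·(-2) = 109)
  q = 2: r = 69, s = 0 − 2·1 = -2, t = 1 − 2·(-2) = 5  (check: 683·(-2) + 287·5 = 69)
  q = 1: r = 40, s = 1 − 1·(-2) = 3, t = -2 − 1·5 = -7  (check: 683·3 + 287·(-7) = 40)
  q = 1: r = 29, s = -2 − 1·3 = -5, t = 5 − 1·(-7) = 12  (check: 683·(-5) + 287·12 = 29)
  q = 1: r = 11, s = 3 − 1·(-5) = 8, t = -7 − 1·12 = -19  (check: 683·8 + 287·(-19) = 11)
  q = 2: r = 7, s = -5 − 2·8 = -21, t = 12 − 2·(-19) = 50  (check: 683·(-21) + 287·50 = 7)
  q = 1: r = 4, s = 8 − 1·(-21) = 29, t = -19 − 1·50 = -69  (check: 683·29 + 287·(-69) = 4)
  q = 1: r = 3, s = -21 − 1·29 = -50, t = 50 − 1·(-69) = 119  (check: 683·(-50) + 287·119 = 3)
  q = 1: r = 1, s = 29 − 1·(-50) = 79, t = -69 − 1·119 = -188  (check: 683·79 + 287·(-188) = 1)
The row with r = 1 (the gcd) gives the Bezout coefficients s = 79, t = -188.
Result: 683 · (79) + 287 · (-188) = 1.

gcd(683, 287) = 1; s = 79, t = -188 (check: 683·79 + 287·(-188) = 1).


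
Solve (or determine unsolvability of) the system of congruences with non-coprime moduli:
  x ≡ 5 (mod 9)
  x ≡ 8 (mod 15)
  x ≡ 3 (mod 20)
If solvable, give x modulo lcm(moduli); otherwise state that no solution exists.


Moduli 9, 15, 20 are not pairwise coprime, so CRT works modulo lcm(m_i) when all pairwise compatibility conditions hold.
Pairwise compatibility: gcd(m_i, m_j) must divide a_i - a_j for every pair.
Merge one congruence at a time:
  Start: x ≡ 5 (mod 9).
  Combine with x ≡ 8 (mod 15): gcd(9, 15) = 3; 8 - 5 = 3, which IS divisible by 3, so compatible.
    Write x = 5 + 9·t and substitute into x ≡ 8 (mod 15): 9·t ≡ 8 − 5 = 3 (mod 15).
    Divide the congruence (and modulus) by g = 3: 3·t ≡ 1 (mod 5).
    The inverse of 3 mod 5 is 2 (since 3·2 = 6 = 1·5 + 1), so t ≡ 2·1 = 2 ≡ 2 (mod 5).
    Then x = 5 + 9·2 = 23, valid modulo lcm(9, 15) = 45: x ≡ 23 (mod 45).
  Combine with x ≡ 3 (mod 20): gcd(45, 20) = 5; 3 - 23 = -20, which IS divisible by 5, so compatible.
    Write x = 23 + 45·t and substitute into x ≡ 3 (mod 20): 45·t ≡ 3 − 23 = -20 (mod 20).
    Divide the congruence (and modulus) by g = 5: 9·t ≡ -4 (mod 4).
    Reduce coefficients mod 4: 1·t ≡ 0 (mod 4).
    So t ≡ 0 (mod 4).
    Then x = 23 + 45·0 = 23, valid modulo lcm(45, 20) = 180: x ≡ 23 (mod 180).
Verify: 23 mod 9 = 5, 23 mod 15 = 8, 23 mod 20 = 3.

x ≡ 23 (mod 180).


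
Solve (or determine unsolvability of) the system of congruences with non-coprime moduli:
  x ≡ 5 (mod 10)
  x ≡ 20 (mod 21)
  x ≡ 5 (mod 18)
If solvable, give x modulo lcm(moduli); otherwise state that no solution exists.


Moduli 10, 21, 18 are not pairwise coprime, so CRT works modulo lcm(m_i) when all pairwise compatibility conditions hold.
Pairwise compatibility: gcd(m_i, m_j) must divide a_i - a_j for every pair.
Merge one congruence at a time:
  Start: x ≡ 5 (mod 10).
  Combine with x ≡ 20 (mod 21): gcd(10, 21) = 1; 20 - 5 = 15, which IS divisible by 1, so compatible.
    Write x = 5 + 10·t and substitute into x ≡ 20 (mod 21): 10·t ≡ 20 − 5 = 15 (mod 21).
    The inverse of 10 mod 21 is 19 (since 10·19 = 190 = 9·21 + 1), so t ≡ 19·15 = 285 ≡ 12 (mod 21).
    Then x = 5 + 10·12 = 125, valid modulo lcm(10, 21) = 210: x ≡ 125 (mod 210).
  Combine with x ≡ 5 (mod 18): gcd(210, 18) = 6; 5 - 125 = -120, which IS divisible by 6, so compatible.
    Write x = 125 + 210·t and substitute into x ≡ 5 (mod 18): 210·t ≡ 5 − 125 = -120 (mod 18).
    Divide the congruence (and modulus) by g = 6: 35·t ≡ -20 (mod 3).
    Reduce coefficients mod 3: 2·t ≡ 1 (mod 3).
    The inverse of 2 mod 3 is 2 (since 2·2 = 4 = 1·3 + 1), so t ≡ 2·1 = 2 ≡ 2 (mod 3).
    Then x = 125 + 210·2 = 545, valid modulo lcm(210, 18) = 630: x ≡ 545 (mod 630).
Verify: 545 mod 10 = 5, 545 mod 21 = 20, 545 mod 18 = 5.

x ≡ 545 (mod 630).


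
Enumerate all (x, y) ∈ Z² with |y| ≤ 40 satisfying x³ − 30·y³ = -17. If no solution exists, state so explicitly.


The equation is x³ - 30y³ = -17. For fixed y, x³ = 30·y³ − 17, so a solution requires the RHS to be a perfect cube.
Strategy: iterate y from -40 to 40, compute RHS = 30·y³ − 17, and check whether it is a (positive or negative) perfect cube.
Check small values of y:
  y = 0: RHS = -17 is not a perfect cube.
  y = 1: RHS = 13 is not a perfect cube.
  y = -1: RHS = -47 is not a perfect cube.
  y = 2: RHS = 223 is not a perfect cube.
  y = -2: RHS = -257 is not a perfect cube.
  y = 3: RHS = 793 is not a perfect cube.
  y = -3: RHS = -827 is not a perfect cube.
Continuing the search up to |y| = 40 finds no solutions either.
No (x, y) in the scanned range satisfies the equation.

No integer solutions with |y| ≤ 40.


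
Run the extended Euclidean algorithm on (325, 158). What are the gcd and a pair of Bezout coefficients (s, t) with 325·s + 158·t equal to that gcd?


Euclidean algorithm on (325, 158) — divide until remainder is 0:
  325 = 2 · 158 + 9
  158 = 17 · 9 + 5
  9 = 1 · 5 + 4
  5 = 1 · 4 + 1
  4 = 4 · 1 + 0
gcd(325, 158) = 1.
Track Bezout coefficients alongside the remainders: start with r₀ = 325 = a·1 + b·0 (s = 1, t = 0) and r₁ = 158 = a·0 + b·1 (s = 0, t = 1); each new remainder r_{k+1} = r_{k-1} − q_k·r_k inherits s_{k+1} = s_{k-1} − q_k·s_k, t_{k+1} = t_{k-1} − q_k·t_k, so r_k = a·s_k + b·t_k at every step:
  q = 2: r = 9, s = 1 − 2·0 = 1, t = 0 − 2·1 = -2  (check: 325·1 + 158·(-2) = 9)
  q = 17: r = 5, s = 0 − 17·1 = -17, t = 1 − 17·(-2) = 35  (check: 325·(-17) + 158·35 = 5)
  q = 1: r = 4, s = 1 − 1·(-17) = 18, t = -2 − 1·35 = -37  (check: 325·18 + 158·(-37) = 4)
  q = 1: r = 1, s = -17 − 1·18 = -35, t = 35 − 1·(-37) = 72  (check: 325·(-35) + 158·72 = 1)
The row with r = 1 (the gcd) gives the Bezout coefficients s = -35, t = 72.
Result: 325 · (-35) + 158 · (72) = 1.

gcd(325, 158) = 1; s = -35, t = 72 (check: 325·(-35) + 158·72 = 1).


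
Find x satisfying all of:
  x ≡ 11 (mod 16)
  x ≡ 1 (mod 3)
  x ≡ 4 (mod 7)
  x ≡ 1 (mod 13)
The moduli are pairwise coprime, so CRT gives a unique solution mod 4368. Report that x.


Product of moduli M = 16 · 3 · 7 · 13 = 4368.
Merge one congruence at a time:
  Start: x ≡ 11 (mod 16).
  Combine with x ≡ 1 (mod 3); new modulus lcm = 48.
    Write x = 11 + 16·t and substitute into x ≡ 1 (mod 3): 16·t ≡ 1 − 11 = -10 (mod 3).
    Reduce coefficients mod 3: 1·t ≡ 2 (mod 3).
    So t ≡ 2 (mod 3).
    Then x = 11 + 16·2 = 43, valid modulo lcm(16, 3) = 48: x ≡ 43 (mod 48).
  Combine with x ≡ 4 (mod 7); new modulus lcm = 336.
    Write x = 43 + 48·t and substitute into x ≡ 4 (mod 7): 48·t ≡ 4 − 43 = -39 (mod 7).
    Reduce coefficients mod 7: 6·t ≡ 3 (mod 7).
    The inverse of 6 mod 7 is 6 (since 6·6 = 36 = 5·7 + 1), so t ≡ 6·3 = 18 ≡ 4 (mod 7).
    Then x = 43 + 48·4 = 235, valid modulo lcm(48, 7) = 336: x ≡ 235 (mod 336).
  Combine with x ≡ 1 (mod 13); new modulus lcm = 4368.
    Write x = 235 + 336·t and substitute into x ≡ 1 (mod 13): 336·t ≡ 1 − 235 = -234 (mod 13).
    Reduce coefficients mod 13: 11·t ≡ 0 (mod 13).
    The inverse of 11 mod 13 is 6 (since 11·6 = 66 = 5·13 + 1), so t ≡ 6·0 = 0 ≡ 0 (mod 13).
    Then x = 235 + 336·0 = 235, valid modulo lcm(336, 13) = 4368: x ≡ 235 (mod 4368).
Verify against each original: 235 mod 16 = 11, 235 mod 3 = 1, 235 mod 7 = 4, 235 mod 13 = 1.

x ≡ 235 (mod 4368).


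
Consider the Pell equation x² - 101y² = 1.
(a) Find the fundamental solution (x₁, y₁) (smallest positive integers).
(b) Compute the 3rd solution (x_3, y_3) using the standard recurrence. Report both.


Step 1: Find the fundamental solution (x₁, y₁) of x² - 101y² = 1.
  Expand √101 as a continued fraction. a₀ = ⌊√101⌋ = 10; iterate m_{k+1} = d_k·a_k − m_k, d_{k+1} = (101 − m_{k+1}²)/d_k, a_{k+1} = ⌊(a₀ + m_{k+1})/d_{k+1}⌋ (starting m₀ = 0, d₀ = 1), with convergents p_k = a_k·p_{k-1} + p_{k-2}, q_k = a_k·q_{k-1} + q_{k-2} (p₋₁ = 1, q₋₁ = 0):
  k = 0: a₀ = 10; p₀/q₀ = 10/1; p₀² − 101·q₀² = 100 − 101 = -1.
  k = 1: m = 10, d = 1, a = ⌊(10 + 10)/1⌋ = 20; p/q = (20·10 + 1)/(20·1 + 0) = 201/20; p² − 101·q² = 40401 − 40400 = 1.
  The first convergent with p² − 101·q² = 1 gives the fundamental solution (x₁, y₁) = (201, 20).
Step 2: Apply the recurrence (x_{n+1}, y_{n+1}) = (x₁x_n + 101y₁y_n, x₁y_n + y₁x_n) repeatedly.
  From (x_1, y_1) = (201, 20): x_2 = 201·201 + 101·20·20 = 80801; y_2 = 201·20 + 20·201 = 8040.
  From (x_2, y_2) = (80801, 8040): x_3 = 201·80801 + 101·20·8040 = 32481801; y_3 = 201·8040 + 20·80801 = 3232060.
Step 3: Verify x_3² - 101·y_3² = 1055067396203601 - 1055067396203600 = 1 (should be 1). ✓

(x_1, y_1) = (201, 20); (x_3, y_3) = (32481801, 3232060).


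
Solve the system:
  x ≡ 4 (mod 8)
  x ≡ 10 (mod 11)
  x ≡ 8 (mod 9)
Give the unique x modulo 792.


Moduli 8, 11, 9 are pairwise coprime; by CRT there is a unique solution modulo M = 8 · 11 · 9 = 792.
Solve pairwise, accumulating the modulus:
  Start with x ≡ 4 (mod 8).
  Combine with x ≡ 10 (mod 11): since gcd(8, 11) = 1, we get a unique residue mod 88.
    Write x = 4 + 8·t and substitute into x ≡ 10 (mod 11): 8·t ≡ 10 − 4 = 6 (mod 11).
    The inverse of 8 mod 11 is 7 (since 8·7 = 56 = 5·11 + 1), so t ≡ 7·6 = 42 ≡ 9 (mod 11).
    Then x = 4 + 8·9 = 76, valid modulo lcm(8, 11) = 88: x ≡ 76 (mod 88).
  Combine with x ≡ 8 (mod 9): since gcd(88, 9) = 1, we get a unique residue mod 792.
    Write x = 76 + 88·t and substitute into x ≡ 8 (mod 9): 88·t ≡ 8 − 76 = -68 (mod 9).
    Reduce coefficients mod 9: 7·t ≡ 4 (mod 9).
    The inverse of 7 mod 9 is 4 (since 7·4 = 28 = 3·9 + 1), so t ≡ 4·4 = 16 ≡ 7 (mod 9).
    Then x = 76 + 88·7 = 692, valid modulo lcm(88, 9) = 792: x ≡ 692 (mod 792).
Verify: 692 mod 8 = 4 ✓, 692 mod 11 = 10 ✓, 692 mod 9 = 8 ✓.

x ≡ 692 (mod 792).


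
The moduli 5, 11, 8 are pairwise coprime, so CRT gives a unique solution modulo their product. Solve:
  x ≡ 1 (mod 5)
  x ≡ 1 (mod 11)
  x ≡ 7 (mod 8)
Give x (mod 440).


Moduli 5, 11, 8 are pairwise coprime; by CRT there is a unique solution modulo M = 5 · 11 · 8 = 440.
Solve pairwise, accumulating the modulus:
  Start with x ≡ 1 (mod 5).
  Combine with x ≡ 1 (mod 11): since gcd(5, 11) = 1, we get a unique residue mod 55.
    Write x = 1 + 5·t and substitute into x ≡ 1 (mod 11): 5·t ≡ 1 − 1 = 0 (mod 11).
    The inverse of 5 mod 11 is 9 (since 5·9 = 45 = 4·11 + 1), so t ≡ 9·0 = 0 ≡ 0 (mod 11).
    Then x = 1 + 5·0 = 1, valid modulo lcm(5, 11) = 55: x ≡ 1 (mod 55).
  Combine with x ≡ 7 (mod 8): since gcd(55, 8) = 1, we get a unique residue mod 440.
    Write x = 1 + 55·t and substitute into x ≡ 7 (mod 8): 55·t ≡ 7 − 1 = 6 (mod 8).
    Reduce coefficients mod 8: 7·t ≡ 6 (mod 8).
    The inverse of 7 mod 8 is 7 (since 7·7 = 49 = 6·8 + 1), so t ≡ 7·6 = 42 ≡ 2 (mod 8).
    Then x = 1 + 55·2 = 111, valid modulo lcm(55, 8) = 440: x ≡ 111 (mod 440).
Verify: 111 mod 5 = 1 ✓, 111 mod 11 = 1 ✓, 111 mod 8 = 7 ✓.

x ≡ 111 (mod 440).


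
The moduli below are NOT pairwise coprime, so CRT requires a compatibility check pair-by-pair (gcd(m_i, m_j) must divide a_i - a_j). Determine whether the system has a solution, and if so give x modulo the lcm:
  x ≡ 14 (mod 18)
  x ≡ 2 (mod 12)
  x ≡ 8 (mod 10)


Moduli 18, 12, 10 are not pairwise coprime, so CRT works modulo lcm(m_i) when all pairwise compatibility conditions hold.
Pairwise compatibility: gcd(m_i, m_j) must divide a_i - a_j for every pair.
Merge one congruence at a time:
  Start: x ≡ 14 (mod 18).
  Combine with x ≡ 2 (mod 12): gcd(18, 12) = 6; 2 - 14 = -12, which IS divisible by 6, so compatible.
    Write x = 14 + 18·t and substitute into x ≡ 2 (mod 12): 18·t ≡ 2 − 14 = -12 (mod 12).
    Divide the congruence (and modulus) by g = 6: 3·t ≡ -2 (mod 2).
    Reduce coefficients mod 2: 1·t ≡ 0 (mod 2).
    So t ≡ 0 (mod 2).
    Then x = 14 + 18·0 = 14, valid modulo lcm(18, 12) = 36: x ≡ 14 (mod 36).
  Combine with x ≡ 8 (mod 10): gcd(36, 10) = 2; 8 - 14 = -6, which IS divisible by 2, so compatible.
    Write x = 14 + 36·t and substitute into x ≡ 8 (mod 10): 36·t ≡ 8 − 14 = -6 (mod 10).
    Divide the congruence (and modulus) by g = 2: 18·t ≡ -3 (mod 5).
    Reduce coefficients mod 5: 3·t ≡ 2 (mod 5).
    The inverse of 3 mod 5 is 2 (since 3·2 = 6 = 1·5 + 1), so t ≡ 2·2 = 4 ≡ 4 (mod 5).
    Then x = 14 + 36·4 = 158, valid modulo lcm(36, 10) = 180: x ≡ 158 (mod 180).
Verify: 158 mod 18 = 14, 158 mod 12 = 2, 158 mod 10 = 8.

x ≡ 158 (mod 180).


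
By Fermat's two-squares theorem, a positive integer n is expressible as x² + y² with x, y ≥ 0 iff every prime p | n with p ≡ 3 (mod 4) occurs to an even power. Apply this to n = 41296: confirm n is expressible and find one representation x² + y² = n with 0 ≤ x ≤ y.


Step 1: Factor n = 41296 = 2^4 · 29 · 89.
Step 2: Check the mod-4 condition on each prime factor: 2 = 2 (special); 29 ≡ 1 (mod 4), exponent 1; 89 ≡ 1 (mod 4), exponent 1.
All primes ≡ 3 (mod 4) appear to even exponent (or don't appear), so by the two-squares theorem n IS expressible as a sum of two squares.
Step 3: Build a representation. Group n = k² · m with k = 4 and m = 29 · 89 = 2581 (a product of primes ≡ 1 (mod 4)); a representation of m scales to one of n via (k·x)² + (k·y)² = k²(x² + y²). Each prime p ≡ 1 (mod 4) is itself a sum of two squares; find a² by testing p − a² for a perfect square:
  29: 29 − 1² = 28, 29 − 2² = 25 = 5² ⇒ 29 = 2² + 5².
  89: 89 − 1² = 88, 89 − 2² = 85, 89 − 3² = 80, 89 − 4² = 73, 89 − 5² = 64 = 8² ⇒ 89 = 5² + 8².
  Combine using the Brahmagupta–Fibonacci identity (a² + b²)(c² + d²) = (ac − bd)² + (ad + bc)² = (ac + bd)² + (ad − bc)²:
  29 · 89 = 2581: from (2² + 5²)(5² + 8²), take (2·5 − 5·8, 2·8 + 5·5) = (10 − 40, 16 + 25) = (-30, 41); dropping signs (only squares matter) gives (30, 41); check 30² + 41² = 900 + 1681 = 2581 ✓.
  Scale by k = 4: (4·30, 4·41) = (120, 164).
Step 4: Order so x ≤ y and verify: 120² + 164² = 14400 + 26896 = 41296 = n. ✓

n = 41296 = 120² + 164² (one valid representation with x ≤ y).


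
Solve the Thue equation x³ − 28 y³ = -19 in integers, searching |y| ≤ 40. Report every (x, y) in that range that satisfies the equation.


The equation is x³ - 28y³ = -19. For fixed y, x³ = 28·y³ − 19, so a solution requires the RHS to be a perfect cube.
Strategy: iterate y from -40 to 40, compute RHS = 28·y³ − 19, and check whether it is a (positive or negative) perfect cube.
Check small values of y:
  y = 0: RHS = -19 is not a perfect cube.
  y = 1: RHS = 9 is not a perfect cube.
  y = -1: RHS = -47 is not a perfect cube.
  y = 2: RHS = 205 is not a perfect cube.
  y = -2: RHS = -243 is not a perfect cube.
  y = 3: RHS = 737 is not a perfect cube.
  y = -3: RHS = -775 is not a perfect cube.
Continuing the search up to |y| = 40 finds no solutions either.
No (x, y) in the scanned range satisfies the equation.

No integer solutions with |y| ≤ 40.


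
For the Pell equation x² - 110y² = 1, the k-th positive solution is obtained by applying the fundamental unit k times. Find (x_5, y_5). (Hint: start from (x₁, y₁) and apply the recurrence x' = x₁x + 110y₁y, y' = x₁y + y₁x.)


Step 1: Find the fundamental solution (x₁, y₁) of x² - 110y² = 1.
  Expand √110 as a continued fraction. a₀ = ⌊√110⌋ = 10; iterate m_{k+1} = d_k·a_k − m_k, d_{k+1} = (110 − m_{k+1}²)/d_k, a_{k+1} = ⌊(a₀ + m_{k+1})/d_{k+1}⌋ (starting m₀ = 0, d₀ = 1), with convergents p_k = a_k·p_{k-1} + p_{k-2}, q_k = a_k·q_{k-1} + q_{k-2} (p₋₁ = 1, q₋₁ = 0):
  k = 0: a₀ = 10; p₀/q₀ = 10/1; p₀² − 110·q₀² = 100 − 110 = -10.
  k = 1: m = 10, d = 10, a = ⌊(10 + 10)/10⌋ = 2; p/q = (2·10 + 1)/(2·1 + 0) = 21/2; p² − 110·q² = 441 − 440 = 1.
  The first convergent with p² − 110·q² = 1 gives the fundamental solution (x₁, y₁) = (21, 2).
Step 2: Apply the recurrence (x_{n+1}, y_{n+1}) = (x₁x_n + 110y₁y_n, x₁y_n + y₁x_n) repeatedly.
  From (x_1, y_1) = (21, 2): x_2 = 21·21 + 110·2·2 = 881; y_2 = 21·2 + 2·21 = 84.
  From (x_2, y_2) = (881, 84): x_3 = 21·881 + 110·2·84 = 36981; y_3 = 21·84 + 2·881 = 3526.
  From (x_3, y_3) = (36981, 3526): x_4 = 21·36981 + 110·2·3526 = 1552321; y_4 = 21·3526 + 2·36981 = 148008.
  From (x_4, y_4) = (1552321, 148008): x_5 = 21·1552321 + 110·2·148008 = 65160501; y_5 = 21·148008 + 2·1552321 = 6212810.
Step 3: Verify x_5² - 110·y_5² = 4245890890571001 - 4245890890571000 = 1 (should be 1). ✓

(x_1, y_1) = (21, 2); (x_5, y_5) = (65160501, 6212810).


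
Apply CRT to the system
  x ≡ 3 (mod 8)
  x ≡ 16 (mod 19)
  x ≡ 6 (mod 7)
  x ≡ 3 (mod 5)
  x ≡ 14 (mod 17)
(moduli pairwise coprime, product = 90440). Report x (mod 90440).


Product of moduli M = 8 · 19 · 7 · 5 · 17 = 90440.
Merge one congruence at a time:
  Start: x ≡ 3 (mod 8).
  Combine with x ≡ 16 (mod 19); new modulus lcm = 152.
    Write x = 3 + 8·t and substitute into x ≡ 16 (mod 19): 8·t ≡ 16 − 3 = 13 (mod 19).
    The inverse of 8 mod 19 is 12 (since 8·12 = 96 = 5·19 + 1), so t ≡ 12·13 = 156 ≡ 4 (mod 19).
    Then x = 3 + 8·4 = 35, valid modulo lcm(8, 19) = 152: x ≡ 35 (mod 152).
  Combine with x ≡ 6 (mod 7); new modulus lcm = 1064.
    Write x = 35 + 152·t and substitute into x ≡ 6 (mod 7): 152·t ≡ 6 − 35 = -29 (mod 7).
    Reduce coefficients mod 7: 5·t ≡ 6 (mod 7).
    The inverse of 5 mod 7 is 3 (since 5·3 = 15 = 2·7 + 1), so t ≡ 3·6 = 18 ≡ 4 (mod 7).
    Then x = 35 + 152·4 = 643, valid modulo lcm(152, 7) = 1064: x ≡ 643 (mod 1064).
  Combine with x ≡ 3 (mod 5); new modulus lcm = 5320.
    Write x = 643 + 1064·t and substitute into x ≡ 3 (mod 5): 1064·t ≡ 3 − 643 = -640 (mod 5).
    Reduce coefficients mod 5: 4·t ≡ 0 (mod 5).
    The inverse of 4 mod 5 is 4 (since 4·4 = 16 = 3·5 + 1), so t ≡ 4·0 = 0 ≡ 0 (mod 5).
    Then x = 643 + 1064·0 = 643, valid modulo lcm(1064, 5) = 5320: x ≡ 643 (mod 5320).
  Combine with x ≡ 14 (mod 17); new modulus lcm = 90440.
    Write x = 643 + 5320·t and substitute into x ≡ 14 (mod 17): 5320·t ≡ 14 − 643 = -629 (mod 17).
    Reduce coefficients mod 17: 16·t ≡ 0 (mod 17).
    The inverse of 16 mod 17 is 16 (since 16·16 = 256 = 15·17 + 1), so t ≡ 16·0 = 0 ≡ 0 (mod 17).
    Then x = 643 + 5320·0 = 643, valid modulo lcm(5320, 17) = 90440: x ≡ 643 (mod 90440).
Verify against each original: 643 mod 8 = 3, 643 mod 19 = 16, 643 mod 7 = 6, 643 mod 5 = 3, 643 mod 17 = 14.

x ≡ 643 (mod 90440).


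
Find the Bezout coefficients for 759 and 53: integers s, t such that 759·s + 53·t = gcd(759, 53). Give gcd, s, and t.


Euclidean algorithm on (759, 53) — divide until remainder is 0:
  759 = 14 · 53 + 17
  53 = 3 · 17 + 2
  17 = 8 · 2 + 1
  2 = 2 · 1 + 0
gcd(759, 53) = 1.
Track Bezout coefficients alongside the remainders: start with r₀ = 759 = a·1 + b·0 (s = 1, t = 0) and r₁ = 53 = a·0 + b·1 (s = 0, t = 1); each new remainder r_{k+1} = r_{k-1} − q_k·r_k inherits s_{k+1} = s_{k-1} − q_k·s_k, t_{k+1} = t_{k-1} − q_k·t_k, so r_k = a·s_k + b·t_k at every step:
  q = 14: r = 17, s = 1 − 14·0 = 1, t = 0 − 14·1 = -14  (check: 759·1 + 53·(-14) = 17)
  q = 3: r = 2, s = 0 − 3·1 = -3, t = 1 − 3·(-14) = 43  (check: 759·(-3) + 53·43 = 2)
  q = 8: r = 1, s = 1 − 8·(-3) = 25, t = -14 − 8·43 = -358  (check: 759·25 + 53·(-358) = 1)
The row with r = 1 (the gcd) gives the Bezout coefficients s = 25, t = -358.
Result: 759 · (25) + 53 · (-358) = 1.

gcd(759, 53) = 1; s = 25, t = -358 (check: 759·25 + 53·(-358) = 1).


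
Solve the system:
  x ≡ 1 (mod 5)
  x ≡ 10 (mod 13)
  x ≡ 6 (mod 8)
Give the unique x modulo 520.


Moduli 5, 13, 8 are pairwise coprime; by CRT there is a unique solution modulo M = 5 · 13 · 8 = 520.
Solve pairwise, accumulating the modulus:
  Start with x ≡ 1 (mod 5).
  Combine with x ≡ 10 (mod 13): since gcd(5, 13) = 1, we get a unique residue mod 65.
    Write x = 1 + 5·t and substitute into x ≡ 10 (mod 13): 5·t ≡ 10 − 1 = 9 (mod 13).
    The inverse of 5 mod 13 is 8 (since 5·8 = 40 = 3·13 + 1), so t ≡ 8·9 = 72 ≡ 7 (mod 13).
    Then x = 1 + 5·7 = 36, valid modulo lcm(5, 13) = 65: x ≡ 36 (mod 65).
  Combine with x ≡ 6 (mod 8): since gcd(65, 8) = 1, we get a unique residue mod 520.
    Write x = 36 + 65·t and substitute into x ≡ 6 (mod 8): 65·t ≡ 6 − 36 = -30 (mod 8).
    Reduce coefficients mod 8: 1·t ≡ 2 (mod 8).
    So t ≡ 2 (mod 8).
    Then x = 36 + 65·2 = 166, valid modulo lcm(65, 8) = 520: x ≡ 166 (mod 520).
Verify: 166 mod 5 = 1 ✓, 166 mod 13 = 10 ✓, 166 mod 8 = 6 ✓.

x ≡ 166 (mod 520).


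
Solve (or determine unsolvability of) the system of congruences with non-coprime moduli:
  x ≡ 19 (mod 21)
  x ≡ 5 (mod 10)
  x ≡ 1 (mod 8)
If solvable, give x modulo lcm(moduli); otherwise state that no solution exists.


Moduli 21, 10, 8 are not pairwise coprime, so CRT works modulo lcm(m_i) when all pairwise compatibility conditions hold.
Pairwise compatibility: gcd(m_i, m_j) must divide a_i - a_j for every pair.
Merge one congruence at a time:
  Start: x ≡ 19 (mod 21).
  Combine with x ≡ 5 (mod 10): gcd(21, 10) = 1; 5 - 19 = -14, which IS divisible by 1, so compatible.
    Write x = 19 + 21·t and substitute into x ≡ 5 (mod 10): 21·t ≡ 5 − 19 = -14 (mod 10).
    Reduce coefficients mod 10: 1·t ≡ 6 (mod 10).
    So t ≡ 6 (mod 10).
    Then x = 19 + 21·6 = 145, valid modulo lcm(21, 10) = 210: x ≡ 145 (mod 210).
  Combine with x ≡ 1 (mod 8): gcd(210, 8) = 2; 1 - 145 = -144, which IS divisible by 2, so compatible.
    Write x = 145 + 210·t and substitute into x ≡ 1 (mod 8): 210·t ≡ 1 − 145 = -144 (mod 8).
    Divide the congruence (and modulus) by g = 2: 105·t ≡ -72 (mod 4).
    Reduce coefficients mod 4: 1·t ≡ 0 (mod 4).
    So t ≡ 0 (mod 4).
    Then x = 145 + 210·0 = 145, valid modulo lcm(210, 8) = 840: x ≡ 145 (mod 840).
Verify: 145 mod 21 = 19, 145 mod 10 = 5, 145 mod 8 = 1.

x ≡ 145 (mod 840).


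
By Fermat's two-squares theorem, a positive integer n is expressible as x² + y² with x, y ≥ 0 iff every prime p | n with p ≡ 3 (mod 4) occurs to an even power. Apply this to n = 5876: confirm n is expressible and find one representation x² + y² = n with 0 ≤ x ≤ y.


Step 1: Factor n = 5876 = 2^2 · 13 · 113.
Step 2: Check the mod-4 condition on each prime factor: 2 = 2 (special); 13 ≡ 1 (mod 4), exponent 1; 113 ≡ 1 (mod 4), exponent 1.
All primes ≡ 3 (mod 4) appear to even exponent (or don't appear), so by the two-squares theorem n IS expressible as a sum of two squares.
Step 3: Build a representation. Group n = k² · m with k = 2 and m = 13 · 113 = 1469 (a product of primes ≡ 1 (mod 4)); a representation of m scales to one of n via (k·x)² + (k·y)² = k²(x² + y²). Each prime p ≡ 1 (mod 4) is itself a sum of two squares; find a² by testing p − a² for a perfect square:
  13: 13 − 1² = 12, 13 − 2² = 9 = 3² ⇒ 13 = 2² + 3².
  113: 113 − 1² = 112, 113 − 2² = 109, 113 − 3² = 104, 113 − 4² = 97, 113 − 5² = 88, 113 − 6² = 77, 113 − 7² = 64 = 8² ⇒ 113 = 7² + 8².
  Combine using the Brahmagupta–Fibonacci identity (a² + b²)(c² + d²) = (ac − bd)² + (ad + bc)² = (ac + bd)² + (ad − bc)²:
  13 · 113 = 1469: from (2² + 3²)(7² + 8²), take (2·7 − 3·8, 2·8 + 3·7) = (14 − 24, 16 + 21) = (-10, 37); dropping signs (only squares matter) gives (10, 37); check 10² + 37² = 100 + 1369 = 1469 ✓.
  Scale by k = 2: (2·10, 2·37) = (20, 74).
Step 4: Order so x ≤ y and verify: 20² + 74² = 400 + 5476 = 5876 = n. ✓

n = 5876 = 20² + 74² (one valid representation with x ≤ y).


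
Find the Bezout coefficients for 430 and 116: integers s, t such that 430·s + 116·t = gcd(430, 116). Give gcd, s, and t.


Euclidean algorithm on (430, 116) — divide until remainder is 0:
  430 = 3 · 116 + 82
  116 = 1 · 82 + 34
  82 = 2 · 34 + 14
  34 = 2 · 14 + 6
  14 = 2 · 6 + 2
  6 = 3 · 2 + 0
gcd(430, 116) = 2.
Track Bezout coefficients alongside the remainders: start with r₀ = 430 = a·1 + b·0 (s = 1, t = 0) and r₁ = 116 = a·0 + b·1 (s = 0, t = 1); each new remainder r_{k+1} = r_{k-1} − q_k·r_k inherits s_{k+1} = s_{k-1} − q_k·s_k, t_{k+1} = t_{k-1} − q_k·t_k, so r_k = a·s_k + b·t_k at every step:
  q = 3: r = 82, s = 1 − 3·0 = 1, t = 0 − 3·1 = -3  (check: 430·1 + 116·(-3) = 82)
  q = 1: r = 34, s = 0 − 1·1 = -1, t = 1 − 1·(-3) = 4  (check: 430·(-1) + 116·4 = 34)
  q = 2: r = 14, s = 1 − 2·(-1) = 3, t = -3 − 2·4 = -11  (check: 430·3 + 116·(-11) = 14)
  q = 2: r = 6, s = -1 − 2·3 = -7, t = 4 − 2·(-11) = 26  (check: 430·(-7) + 116·26 = 6)
  q = 2: r = 2, s = 3 − 2·(-7) = 17, t = -11 − 2·26 = -63  (check: 430·17 + 116·(-63) = 2)
The row with r = 2 (the gcd) gives the Bezout coefficients s = 17, t = -63.
Result: 430 · (17) + 116 · (-63) = 2.

gcd(430, 116) = 2; s = 17, t = -63 (check: 430·17 + 116·(-63) = 2).


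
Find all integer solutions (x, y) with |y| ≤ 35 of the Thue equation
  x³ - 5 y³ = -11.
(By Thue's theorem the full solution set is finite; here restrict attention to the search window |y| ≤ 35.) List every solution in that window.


The equation is x³ - 5y³ = -11. For fixed y, x³ = 5·y³ − 11, so a solution requires the RHS to be a perfect cube.
Strategy: iterate y from -35 to 35, compute RHS = 5·y³ − 11, and check whether it is a (positive or negative) perfect cube.
Check small values of y:
  y = 0: RHS = -11 is not a perfect cube.
  y = 1: RHS = -6 is not a perfect cube.
  y = -1: RHS = -16 is not a perfect cube.
  y = 2: RHS = 29 is not a perfect cube.
  y = -2: RHS = -51 is not a perfect cube.
  y = 3: RHS = 124 is not a perfect cube.
  y = -3: RHS = -146 is not a perfect cube.
Continuing the search up to |y| = 35 finds no solutions either.
No (x, y) in the scanned range satisfies the equation.

No integer solutions with |y| ≤ 35.


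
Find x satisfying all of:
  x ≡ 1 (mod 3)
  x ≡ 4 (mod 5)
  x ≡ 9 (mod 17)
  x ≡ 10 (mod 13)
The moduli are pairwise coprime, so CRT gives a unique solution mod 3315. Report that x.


Product of moduli M = 3 · 5 · 17 · 13 = 3315.
Merge one congruence at a time:
  Start: x ≡ 1 (mod 3).
  Combine with x ≡ 4 (mod 5); new modulus lcm = 15.
    Write x = 1 + 3·t and substitute into x ≡ 4 (mod 5): 3·t ≡ 4 − 1 = 3 (mod 5).
    The inverse of 3 mod 5 is 2 (since 3·2 = 6 = 1·5 + 1), so t ≡ 2·3 = 6 ≡ 1 (mod 5).
    Then x = 1 + 3·1 = 4, valid modulo lcm(3, 5) = 15: x ≡ 4 (mod 15).
  Combine with x ≡ 9 (mod 17); new modulus lcm = 255.
    Write x = 4 + 15·t and substitute into x ≡ 9 (mod 17): 15·t ≡ 9 − 4 = 5 (mod 17).
    The inverse of 15 mod 17 is 8 (since 15·8 = 120 = 7·17 + 1), so t ≡ 8·5 = 40 ≡ 6 (mod 17).
    Then x = 4 + 15·6 = 94, valid modulo lcm(15, 17) = 255: x ≡ 94 (mod 255).
  Combine with x ≡ 10 (mod 13); new modulus lcm = 3315.
    Write x = 94 + 255·t and substitute into x ≡ 10 (mod 13): 255·t ≡ 10 − 94 = -84 (mod 13).
    Reduce coefficients mod 13: 8·t ≡ 7 (mod 13).
    The inverse of 8 mod 13 is 5 (since 8·5 = 40 = 3·13 + 1), so t ≡ 5·7 = 35 ≡ 9 (mod 13).
    Then x = 94 + 255·9 = 2389, valid modulo lcm(255, 13) = 3315: x ≡ 2389 (mod 3315).
Verify against each original: 2389 mod 3 = 1, 2389 mod 5 = 4, 2389 mod 17 = 9, 2389 mod 13 = 10.

x ≡ 2389 (mod 3315).


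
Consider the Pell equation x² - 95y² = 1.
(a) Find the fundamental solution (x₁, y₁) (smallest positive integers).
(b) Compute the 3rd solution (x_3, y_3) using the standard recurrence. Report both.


Step 1: Find the fundamental solution (x₁, y₁) of x² - 95y² = 1.
  Expand √95 as a continued fraction. a₀ = ⌊√95⌋ = 9; iterate m_{k+1} = d_k·a_k − m_k, d_{k+1} = (95 − m_{k+1}²)/d_k, a_{k+1} = ⌊(a₀ + m_{k+1})/d_{k+1}⌋ (starting m₀ = 0, d₀ = 1), with convergents p_k = a_k·p_{k-1} + p_{k-2}, q_k = a_k·q_{k-1} + q_{k-2} (p₋₁ = 1, q₋₁ = 0):
  k = 0: a₀ = 9; p₀/q₀ = 9/1; p₀² − 95·q₀² = 81 − 95 = -14.
  k = 1: m = 9, d = 14, a = ⌊(9 + 9)/14⌋ = 1; p/q = (1·9 + 1)/(1·1 + 0) = 10/1; p² − 95·q² = 100 − 95 = 5.
  k = 2: m = 5, d = 5, a = ⌊(9 + 5)/5⌋ = 2; p/q = (2·10 + 9)/(2·1 + 1) = 29/3; p² − 95·q² = 841 − 855 = -14.
  k = 3: m = 5, d = 14, a = ⌊(9 + 5)/14⌋ = 1; p/q = (1·29 + 10)/(1·3 + 1) = 39/4; p² − 95·q² = 1521 − 1520 = 1.
  The first convergent with p² − 95·q² = 1 gives the fundamental solution (x₁, y₁) = (39, 4).
Step 2: Apply the recurrence (x_{n+1}, y_{n+1}) = (x₁x_n + 95y₁y_n, x₁y_n + y₁x_n) repeatedly.
  From (x_1, y_1) = (39, 4): x_2 = 39·39 + 95·4·4 = 3041; y_2 = 39·4 + 4·39 = 312.
  From (x_2, y_2) = (3041, 312): x_3 = 39·3041 + 95·4·312 = 237159; y_3 = 39·312 + 4·3041 = 24332.
Step 3: Verify x_3² - 95·y_3² = 56244391281 - 56244391280 = 1 (should be 1). ✓

(x_1, y_1) = (39, 4); (x_3, y_3) = (237159, 24332).


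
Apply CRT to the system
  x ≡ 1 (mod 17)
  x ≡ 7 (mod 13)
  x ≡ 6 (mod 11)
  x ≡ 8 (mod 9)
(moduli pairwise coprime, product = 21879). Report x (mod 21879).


Product of moduli M = 17 · 13 · 11 · 9 = 21879.
Merge one congruence at a time:
  Start: x ≡ 1 (mod 17).
  Combine with x ≡ 7 (mod 13); new modulus lcm = 221.
    Write x = 1 + 17·t and substitute into x ≡ 7 (mod 13): 17·t ≡ 7 − 1 = 6 (mod 13).
    Reduce coefficients mod 13: 4·t ≡ 6 (mod 13).
    The inverse of 4 mod 13 is 10 (since 4·10 = 40 = 3·13 + 1), so t ≡ 10·6 = 60 ≡ 8 (mod 13).
    Then x = 1 + 17·8 = 137, valid modulo lcm(17, 13) = 221: x ≡ 137 (mod 221).
  Combine with x ≡ 6 (mod 11); new modulus lcm = 2431.
    Write x = 137 + 221·t and substitute into x ≡ 6 (mod 11): 221·t ≡ 6 − 137 = -131 (mod 11).
    Reduce coefficients mod 11: 1·t ≡ 1 (mod 11).
    So t ≡ 1 (mod 11).
    Then x = 137 + 221·1 = 358, valid modulo lcm(221, 11) = 2431: x ≡ 358 (mod 2431).
  Combine with x ≡ 8 (mod 9); new modulus lcm = 21879.
    Write x = 358 + 2431·t and substitute into x ≡ 8 (mod 9): 2431·t ≡ 8 − 358 = -350 (mod 9).
    Reduce coefficients mod 9: 1·t ≡ 1 (mod 9).
    So t ≡ 1 (mod 9).
    Then x = 358 + 2431·1 = 2789, valid modulo lcm(2431, 9) = 21879: x ≡ 2789 (mod 21879).
Verify against each original: 2789 mod 17 = 1, 2789 mod 13 = 7, 2789 mod 11 = 6, 2789 mod 9 = 8.

x ≡ 2789 (mod 21879).


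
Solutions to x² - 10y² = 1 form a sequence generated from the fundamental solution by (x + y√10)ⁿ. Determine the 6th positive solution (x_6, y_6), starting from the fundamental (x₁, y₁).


Step 1: Find the fundamental solution (x₁, y₁) of x² - 10y² = 1.
  Expand √10 as a continued fraction. a₀ = ⌊√10⌋ = 3; iterate m_{k+1} = d_k·a_k − m_k, d_{k+1} = (10 − m_{k+1}²)/d_k, a_{k+1} = ⌊(a₀ + m_{k+1})/d_{k+1}⌋ (starting m₀ = 0, d₀ = 1), with convergents p_k = a_k·p_{k-1} + p_{k-2}, q_k = a_k·q_{k-1} + q_{k-2} (p₋₁ = 1, q₋₁ = 0):
  k = 0: a₀ = 3; p₀/q₀ = 3/1; p₀² − 10·q₀² = 9 − 10 = -1.
  k = 1: m = 3, d = 1, a = ⌊(3 + 3)/1⌋ = 6; p/q = (6·3 + 1)/(6·1 + 0) = 19/6; p² − 10·q² = 361 − 360 = 1.
  The first convergent with p² − 10·q² = 1 gives the fundamental solution (x₁, y₁) = (19, 6).
Step 2: Apply the recurrence (x_{n+1}, y_{n+1}) = (x₁x_n + 10y₁y_n, x₁y_n + y₁x_n) repeatedly.
  From (x_1, y_1) = (19, 6): x_2 = 19·19 + 10·6·6 = 721; y_2 = 19·6 + 6·19 = 228.
  From (x_2, y_2) = (721, 228): x_3 = 19·721 + 10·6·228 = 27379; y_3 = 19·228 + 6·721 = 8658.
  From (x_3, y_3) = (27379, 8658): x_4 = 19·27379 + 10·6·8658 = 1039681; y_4 = 19·8658 + 6·27379 = 328776.
  From (x_4, y_4) = (1039681, 328776): x_5 = 19·1039681 + 10·6·328776 = 39480499; y_5 = 19·328776 + 6·1039681 = 12484830.
  From (x_5, y_5) = (39480499, 12484830): x_6 = 19·39480499 + 10·6·12484830 = 1499219281; y_6 = 19·12484830 + 6·39480499 = 474094764.
Step 3: Verify x_6² - 10·y_6² = 2247658452522156961 - 2247658452522156960 = 1 (should be 1). ✓

(x_1, y_1) = (19, 6); (x_6, y_6) = (1499219281, 474094764).
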